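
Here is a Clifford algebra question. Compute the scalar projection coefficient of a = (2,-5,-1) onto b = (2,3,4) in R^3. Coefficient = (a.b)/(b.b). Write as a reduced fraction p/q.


Projection coefficient = (a . b) / (b . b)
a . b = 2*2 + (-5)*3 + (-1)*4
= 4 + (-15) + (-4) = -15
b . b = 2^2 + 3^2 + 4^2
= 4 + 9 + 16 = 29
Coefficient = -15/29
In lowest terms: -15/29


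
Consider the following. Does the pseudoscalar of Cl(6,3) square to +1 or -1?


The pseudoscalar I = e1...e_n (product of all n generators) of Cl(p,q) satisfies I^2 = (-1)^(q + n(n-1)/2).
p = 6, q = 3, n = p + q = 9
n(n-1)/2 = 9 * 8 / 2 = 36
Exponent = q + n(n-1)/2 = 3 + 36 = 39
I^2 = (-1)^39 = -1


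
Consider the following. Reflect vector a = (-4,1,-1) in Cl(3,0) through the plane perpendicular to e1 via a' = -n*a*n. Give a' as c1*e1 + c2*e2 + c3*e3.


Reflection formula: a' = -n*a*n, with n = e1 (unit vector, n^2 = 1).
For reflection through hyperplane perp to e1:
The component along e1 flips sign, others stay.
a = (-4, 1, -1)
a' = (4, 1, -1)
a' = 4*e1 + 1*e2 - 1*e3


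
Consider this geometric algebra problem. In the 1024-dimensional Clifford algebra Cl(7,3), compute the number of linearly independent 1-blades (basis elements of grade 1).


Number of grade-k basis blades in Cl(p,q) with n = p + q is C(n, k).
n = 7 + 3 = 10
C(10, 1) = 10! / (1! * 9!)
= 3628800 / (1 * 362880)
= 10


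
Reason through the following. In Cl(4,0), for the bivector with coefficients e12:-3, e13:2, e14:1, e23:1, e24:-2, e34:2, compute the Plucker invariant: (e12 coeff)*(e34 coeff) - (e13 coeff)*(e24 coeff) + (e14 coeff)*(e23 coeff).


Plucker relation: af - be + cd
a*f = (-3)*2 = -6
b*e = 2*(-2) = -4
c*d = 1*1 = 1
af - be + cd = -6 - (-4) + 1
= -1


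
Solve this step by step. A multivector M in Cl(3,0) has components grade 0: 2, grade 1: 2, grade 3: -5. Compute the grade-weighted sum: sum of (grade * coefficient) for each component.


Grade-weighted sum = sum of grade_k * coefficient_k
0*2 = 0
1*2 = 2
3*(-5) = -15
Total = 0 + 2 + (-15) = -13


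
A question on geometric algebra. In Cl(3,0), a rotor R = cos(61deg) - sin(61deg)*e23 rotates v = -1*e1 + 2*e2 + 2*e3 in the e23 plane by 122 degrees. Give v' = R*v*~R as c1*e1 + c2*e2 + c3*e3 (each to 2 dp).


Rotor R = cos(61deg) - sin(61deg)*e23
Rotation angle theta = 2 * 61 = 122 degrees in the e23 plane (e2 -> e3).
The component perpendicular to the plane (e1) is invariant: v'_1 = v1 = -1.00
cos(122deg) = -0.5299, sin(122deg) = 0.8480
v'_2 = v2*cos(theta) - v3*sin(theta) = 2*(-0.5299) - 2*0.8480 = -2.76
v'_3 = v2*sin(theta) + v3*cos(theta) = 2*0.8480 + 2*(-0.5299) = 0.64
v' = -1.00*e1 - 2.76*e2 + 0.64*e3


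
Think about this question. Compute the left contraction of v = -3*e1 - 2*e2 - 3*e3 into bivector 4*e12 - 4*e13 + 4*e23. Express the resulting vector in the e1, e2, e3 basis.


Left contraction v _| B = <vB>_1 (grade-1 part of the geometric product vB).
Using e1_|e12 = e2, e2_|e12 = -e1, e1_|e13 = e3, e3_|e13 = -e1, e2_|e23 = e3, e3_|e23 = -e2:
e1 coeff: -v2*b12 - v3*b13 = -(-2)*(4) - (-3)*(-4) = -4
e2 coeff: v1*b12 - v3*b23 = (-3)*(4) - (-3)*(4) = 0
e3 coeff: v1*b13 + v2*b23 = (-3)*(-4) + (-2)*(4) = 4
v _| B = -4*e1 + 0*e2 + 4*e3


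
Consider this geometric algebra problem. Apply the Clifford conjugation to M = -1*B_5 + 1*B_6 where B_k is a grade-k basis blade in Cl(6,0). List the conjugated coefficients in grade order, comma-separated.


Clifford conjugate sign for grade k: (-1)^(k(k+1)/2)
Grade 5: (-1)^(5*6/2) = (-1)^15 = -1, coeff -1 -> 1
Grade 6: (-1)^(6*7/2) = (-1)^21 = -1, coeff 1 -> -1
Conjugated coefficients: 1, -1


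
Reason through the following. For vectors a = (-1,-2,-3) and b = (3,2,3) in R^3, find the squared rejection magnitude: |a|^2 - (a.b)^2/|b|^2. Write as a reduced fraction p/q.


|a|^2 = (-1)^2 + (-2)^2 + (-3)^2 = 14
|b|^2 = 3^2 + 2^2 + 3^2 = 22
a . b = (-1)*3 + (-2)*2 + (-3)*3 = -16
(a.b)^2 = (-16)^2 = 256
|rej|^2 = 14 - 256/22
= (308 - 256)/22
= 52/22
In lowest terms: 26/11


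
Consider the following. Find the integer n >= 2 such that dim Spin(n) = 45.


dim Spin(n) = dim so(n) = n(n-1)/2.
Solve n(n-1)/2 = 45, i.e. n^2 - n - 90 = 0.
Discriminant = 1 + 8*45 = 361
n = (1 + sqrt(361))/2 = (1 + 19)/2 = 10


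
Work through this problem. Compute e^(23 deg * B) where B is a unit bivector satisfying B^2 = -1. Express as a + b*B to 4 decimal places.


For a unit bivector B with B^2 = -1, the exponential series gives
e^(theta*B) = cos(theta) + sin(theta)*B (the GA analogue of Euler's formula).
theta = 23 degrees = 0.401426 rad
cos(23 deg) = 0.9205
sin(23 deg) = 0.3907
exp(theta*B) = 0.9205 + 0.3907*B


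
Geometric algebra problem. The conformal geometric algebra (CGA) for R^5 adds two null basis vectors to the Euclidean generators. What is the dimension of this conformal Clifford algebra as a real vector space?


The conformal model of R^5 uses Cl(6,1): the 5 Euclidean generators plus two extra orthogonal generators e+ (e+^2 = +1) and e- (e-^2 = -1), from which the null vectors e0, einf are built.
Number of generators m = 5 + 2 = 7.
dim Cl(p,q) = 2^m = 2^7 = 128


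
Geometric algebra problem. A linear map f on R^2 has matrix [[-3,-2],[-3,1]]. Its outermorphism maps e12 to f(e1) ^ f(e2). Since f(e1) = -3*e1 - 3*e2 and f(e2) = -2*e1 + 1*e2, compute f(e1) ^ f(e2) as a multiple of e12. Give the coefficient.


The outermorphism of a linear map f sends e1^e2 to f(e1)^f(e2).
f(e1) = -3*e1 - 3*e2
f(e2) = -2*e1 + 1*e2
f(e1) ^ f(e2) = (-3*e1 - 3*e2) ^ (-2*e1 + 1*e2)
= (-3)*1*e12 + (-3)*(-2)*e21
= (-3 - 6)*e12
= -9*e12
Coefficient = -9


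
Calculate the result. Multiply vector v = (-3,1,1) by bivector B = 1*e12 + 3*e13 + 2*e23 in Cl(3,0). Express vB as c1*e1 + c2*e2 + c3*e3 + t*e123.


vB has grade-1 (vector) and grade-3 (trivector) parts: vB = (v _| B) + (v ^ B).
Vector part <vB>_1:
  e1: -v2*b12 - v3*b13 = -(1)*(1) - (1)*(3) = -4
  e2: v1*b12 - v3*b23 = (-3)*(1) - (1)*(2) = -5
  e3: v1*b13 + v2*b23 = (-3)*(3) + (1)*(2) = -7
Trivector part <vB>_3:
  e123: v1*b23 - v2*b13 + v3*b12 = (-3)*(2) - (1)*(3) + (1)*(1) = -8
vB = -4*e1 - 5*e2 - 7*e3 - 8*e123


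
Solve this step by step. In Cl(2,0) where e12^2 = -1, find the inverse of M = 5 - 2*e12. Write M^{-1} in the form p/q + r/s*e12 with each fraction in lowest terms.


M = 5 - 2*e12, where e12^2 = -1.
Since M commutes with its reverse ~M = a - b*e12, M * ~M = a^2 - b^2*e12^2 = a^2 + b^2.
So M^{-1} = ~M / (a^2 + b^2) = (a - b*e12)/(a^2 + b^2).
a^2 + b^2 = 25 + 4 = 29
Scalar part = 5/29 = 5/29
Bivector coeff = 2/29 = 2/29
M^{-1} = 5/29 + 2/29*e12


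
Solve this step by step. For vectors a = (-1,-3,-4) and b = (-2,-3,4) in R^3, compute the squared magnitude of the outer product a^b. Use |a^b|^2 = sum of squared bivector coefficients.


a wedge b = (a1*b2 - a2*b1)*e12 + (a1*b3 - a3*b1)*e13 + (a2*b3 - a3*b2)*e23
e12 coeff: (-1)*(-3) - (-3)*(-2) = 3 - 6 = -3
e13 coeff: (-1)*4 - (-4)*(-2) = -4 - 8 = -12
e23 coeff: (-3)*4 - (-4)*(-3) = -12 - 12 = -24
|a wedge b|^2 = (-3)^2 + (-12)^2 + (-24)^2
= 9 + 144 + 576
= 729


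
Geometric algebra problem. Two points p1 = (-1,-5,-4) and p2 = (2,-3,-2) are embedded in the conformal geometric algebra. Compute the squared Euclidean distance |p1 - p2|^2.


p1 - p2 = (-3, -2, -2)
|p1 - p2|^2 = (-3)^2 + (-2)^2 + (-2)^2
= 9 + 4 + 4
= 17


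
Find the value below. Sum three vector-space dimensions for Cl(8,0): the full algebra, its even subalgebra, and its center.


n = 8 + 0 = 8
Total dim = 2^8 = 256
Even subalgebra dim = 2^7 = 128
n is even, so center dim = 1
Sum = 256 + 128 + 1 = 385


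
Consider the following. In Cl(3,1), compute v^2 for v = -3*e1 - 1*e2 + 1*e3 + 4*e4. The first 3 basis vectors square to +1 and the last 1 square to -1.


v^2 = sum of c_i^2 * e_i^2
Positive signature terms (e_i^2 = +1): (-3)^2 + (-1)^2 + 1^2 = 11
Negative signature terms (e_j^2 = -1): 4^2 = 16
v^2 = 11 - 16 = -5


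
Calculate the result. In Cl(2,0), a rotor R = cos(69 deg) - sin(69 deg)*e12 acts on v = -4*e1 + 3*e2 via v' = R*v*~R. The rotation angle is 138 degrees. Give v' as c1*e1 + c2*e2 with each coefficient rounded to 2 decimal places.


Rotor R = cos(69deg) - sin(69deg)*e12
Rotation angle theta = 2 * 69 = 138 degrees
v' = R*v*~R rotates v by theta.
cos(138deg) = -0.7431, sin(138deg) = 0.6691
v'_1 = -4*cos(138deg) - 3*sin(138deg)
= -4*(-0.7431) - 3*0.6691
= 0.97
v'_2 = -4*sin(138deg) + 3*cos(138deg)
= -4*0.6691 + 3*(-0.7431)
= -4.91
v' = 0.97*e1 - 4.91*e2


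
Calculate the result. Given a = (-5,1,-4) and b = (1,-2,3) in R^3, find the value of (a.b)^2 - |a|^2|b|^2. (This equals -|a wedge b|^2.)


a . b = (-5)*1 + 1*(-2) + (-4)*3
= -5 + (-2) + (-12) = -19
|a|^2 = (-5)^2 + 1^2 + (-4)^2 = 42
|b|^2 = 1^2 + (-2)^2 + 3^2 = 14
(a.b)^2 = (-19)^2 = 361
|a|^2 * |b|^2 = 42 * 14 = 588
Result = 361 - 588 = -227


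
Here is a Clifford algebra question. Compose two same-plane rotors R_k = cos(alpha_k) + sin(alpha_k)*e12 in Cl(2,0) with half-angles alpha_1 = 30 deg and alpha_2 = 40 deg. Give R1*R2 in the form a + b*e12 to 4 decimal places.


Same-plane rotors commute and their half-angles add:
R1*R2 = cos(a1 + a2) + sin(a1 + a2)*e12.
a1 + a2 = 30 + 40 = 70 deg
cos(70 deg) = 0.3420
sin(70 deg) = 0.9397
R1*R2 = 0.3420 + 0.9397*e12


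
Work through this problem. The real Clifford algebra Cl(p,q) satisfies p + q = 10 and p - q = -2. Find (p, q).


We need p + q = 10 and p - q = -2.
Adding: 2p = 10 + (-2) = 8, so p = 4.
Then q = 10 - 4 = 6.
(p, q) = (4, 6)


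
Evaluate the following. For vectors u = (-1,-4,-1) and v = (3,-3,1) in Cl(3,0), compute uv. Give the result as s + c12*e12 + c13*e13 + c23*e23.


In Cl(3,0): e_i^2 = 1, e_ie_j = -e_je_i for i != j.
Scalar part = u . v = (-1)*3 + (-4)*(-3) + (-1)*1
= -3 + 12 + (-1) = 8
e12 coeff = (-1)*(-3) - (-4)*3 = 3 - (-12) = 15
e13 coeff = (-1)*1 - (-1)*3 = -1 - (-3) = 2
e23 coeff = (-4)*1 - (-1)*(-3) = -4 - 3 = -7
uv = 8 + 15*e12 + 2*e13 - 7*e23


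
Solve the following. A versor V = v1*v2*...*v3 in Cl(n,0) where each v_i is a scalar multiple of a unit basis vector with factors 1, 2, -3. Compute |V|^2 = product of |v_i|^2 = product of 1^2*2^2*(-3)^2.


Each vector v_i has |v_i|^2 = s_i^2
Squared scales: 1^2 = 1, 2^2 = 4, (-3)^2 = 9
|V|^2 = 1 * 4 * 9
= 36


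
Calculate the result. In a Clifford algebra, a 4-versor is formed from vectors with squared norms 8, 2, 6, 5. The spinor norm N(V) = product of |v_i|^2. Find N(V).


Spinor norm N(V) = |v1|^2 * |v2|^2 * ... * |v4|^2
= 8 * 2 * 6 * 5
Running product: 8, 16, 96, 480
N(V) = 480


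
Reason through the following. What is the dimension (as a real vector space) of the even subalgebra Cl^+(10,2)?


Even subalgebra dimension = 2^(n-1)
n = 10 + 2 = 12
2^(12 - 1) = 2^11 = 2048
Verification: sum of C(12,k) for even k = 1 + 66 + 495 + 924 + 495 + 66 + 1 = 2048
Result = 2048


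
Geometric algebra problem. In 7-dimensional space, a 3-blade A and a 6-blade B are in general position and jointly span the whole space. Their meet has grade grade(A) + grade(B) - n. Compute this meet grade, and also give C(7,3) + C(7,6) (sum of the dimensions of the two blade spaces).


Meet grade = grade(A) + grade(B) - n
= 3 + 6 - 7 = 2
C(7,3) = 35
C(7,6) = 7
dim_A + dim_B = 35 + 7 = 42


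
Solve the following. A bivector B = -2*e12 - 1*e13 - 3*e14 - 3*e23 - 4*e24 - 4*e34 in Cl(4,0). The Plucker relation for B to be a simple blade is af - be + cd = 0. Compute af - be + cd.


Plucker relation: af - be + cd
a*f = (-2)*(-4) = 8
b*e = (-1)*(-4) = 4
c*d = (-3)*(-3) = 9
af - be + cd = 8 - 4 + 9
= 13


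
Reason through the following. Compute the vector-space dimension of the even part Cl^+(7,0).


Even subalgebra dimension = 2^(n-1)
n = 7 + 0 = 7
2^(7 - 1) = 2^6 = 64
Verification: sum of C(7,k) for even k = 1 + 21 + 35 + 7 = 64
Result = 64


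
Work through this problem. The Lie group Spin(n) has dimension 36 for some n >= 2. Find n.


dim Spin(n) = dim so(n) = n(n-1)/2.
Solve n(n-1)/2 = 36, i.e. n^2 - n - 72 = 0.
Discriminant = 1 + 8*36 = 289
n = (1 + sqrt(289))/2 = (1 + 17)/2 = 9


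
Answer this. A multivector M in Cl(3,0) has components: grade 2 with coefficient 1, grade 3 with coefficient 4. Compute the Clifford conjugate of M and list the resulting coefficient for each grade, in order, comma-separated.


Clifford conjugate sign for grade k: (-1)^(k(k+1)/2)
Grade 2: (-1)^(2*3/2) = (-1)^3 = -1, coeff 1 -> -1
Grade 3: (-1)^(3*4/2) = (-1)^6 = 1, coeff 4 -> 4
Conjugated coefficients: -1, 4


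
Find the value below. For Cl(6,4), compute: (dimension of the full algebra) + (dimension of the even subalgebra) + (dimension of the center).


n = 6 + 4 = 10
Total dim = 2^10 = 1024
Even subalgebra dim = 2^9 = 512
n is even, so center dim = 1
Sum = 1024 + 512 + 1 = 1537


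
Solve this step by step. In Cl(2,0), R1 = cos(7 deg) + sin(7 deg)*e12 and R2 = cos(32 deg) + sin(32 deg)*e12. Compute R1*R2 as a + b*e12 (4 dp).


Same-plane rotors commute and their half-angles add:
R1*R2 = cos(a1 + a2) + sin(a1 + a2)*e12.
a1 + a2 = 7 + 32 = 39 deg
cos(39 deg) = 0.7771
sin(39 deg) = 0.6293
R1*R2 = 0.7771 + 0.6293*e12


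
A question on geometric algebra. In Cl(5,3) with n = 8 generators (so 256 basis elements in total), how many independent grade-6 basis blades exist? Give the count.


Number of grade-k basis blades in Cl(p,q) with n = p + q is C(n, k).
n = 5 + 3 = 8
C(8, 6) = 8! / (6! * 2!)
= 40320 / (720 * 2)
= 28


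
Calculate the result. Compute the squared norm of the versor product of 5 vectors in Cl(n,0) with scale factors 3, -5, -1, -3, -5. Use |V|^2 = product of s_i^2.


Each vector v_i has |v_i|^2 = s_i^2
Squared scales: 3^2 = 9, (-5)^2 = 25, (-1)^2 = 1, (-3)^2 = 9, (-5)^2 = 25
|V|^2 = 9 * 25 * 1 * 9 * 25
= 50625


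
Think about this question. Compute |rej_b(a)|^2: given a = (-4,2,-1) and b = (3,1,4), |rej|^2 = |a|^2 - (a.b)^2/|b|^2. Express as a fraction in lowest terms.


|a|^2 = (-4)^2 + 2^2 + (-1)^2 = 21
|b|^2 = 3^2 + 1^2 + 4^2 = 26
a . b = (-4)*3 + 2*1 + (-1)*4 = -14
(a.b)^2 = (-14)^2 = 196
|rej|^2 = 21 - 196/26
= (546 - 196)/26
= 350/26
In lowest terms: 175/13


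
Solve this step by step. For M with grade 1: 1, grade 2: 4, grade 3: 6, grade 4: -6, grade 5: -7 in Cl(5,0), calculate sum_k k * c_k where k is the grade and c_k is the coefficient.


Grade-weighted sum = sum of grade_k * coefficient_k
1*1 = 1
2*4 = 8
3*6 = 18
4*(-6) = -24
5*(-7) = -35
Total = 1 + 8 + 18 + (-24) + (-35) = -32


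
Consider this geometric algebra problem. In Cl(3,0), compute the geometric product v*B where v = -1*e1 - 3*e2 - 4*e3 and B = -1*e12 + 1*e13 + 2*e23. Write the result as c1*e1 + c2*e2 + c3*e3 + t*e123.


vB has grade-1 (vector) and grade-3 (trivector) parts: vB = (v _| B) + (v ^ B).
Vector part <vB>_1:
  e1: -v2*b12 - v3*b13 = -(-3)*(-1) - (-4)*(1) = 1
  e2: v1*b12 - v3*b23 = (-1)*(-1) - (-4)*(2) = 9
  e3: v1*b13 + v2*b23 = (-1)*(1) + (-3)*(2) = -7
Trivector part <vB>_3:
  e123: v1*b23 - v2*b13 + v3*b12 = (-1)*(2) - (-3)*(1) + (-4)*(-1) = 5
vB = 1*e1 + 9*e2 - 7*e3 + 5*e123


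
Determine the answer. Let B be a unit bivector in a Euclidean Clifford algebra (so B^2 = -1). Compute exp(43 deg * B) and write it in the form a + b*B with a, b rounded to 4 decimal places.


For a unit bivector B with B^2 = -1, the exponential series gives
e^(theta*B) = cos(theta) + sin(theta)*B (the GA analogue of Euler's formula).
theta = 43 degrees = 0.750492 rad
cos(43 deg) = 0.7314
sin(43 deg) = 0.6820
exp(theta*B) = 0.7314 + 0.6820*B


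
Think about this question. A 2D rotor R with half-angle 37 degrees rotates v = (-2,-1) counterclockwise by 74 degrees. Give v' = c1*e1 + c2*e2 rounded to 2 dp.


Rotor R = cos(37deg) - sin(37deg)*e12
Rotation angle theta = 2 * 37 = 74 degrees
v' = R*v*~R rotates v by theta.
cos(74deg) = 0.2756, sin(74deg) = 0.9613
v'_1 = -2*cos(74deg) - (-1)*sin(74deg)
= -2*0.2756 - (-1)*0.9613
= 0.41
v'_2 = -2*sin(74deg) + (-1)*cos(74deg)
= -2*0.9613 + (-1)*0.2756
= -2.20
v' = 0.41*e1 - 2.20*e2


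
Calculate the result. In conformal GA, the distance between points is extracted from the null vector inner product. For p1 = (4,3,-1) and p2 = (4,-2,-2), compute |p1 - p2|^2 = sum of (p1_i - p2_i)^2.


p1 - p2 = (0, 5, 1)
|p1 - p2|^2 = 0^2 + 5^2 + 1^2
= 0 + 25 + 1
= 26


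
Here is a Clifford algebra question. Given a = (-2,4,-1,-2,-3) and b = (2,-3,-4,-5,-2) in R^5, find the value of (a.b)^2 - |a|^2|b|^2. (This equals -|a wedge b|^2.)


a . b = (-2)*2 + 4*(-3) + (-1)*(-4) + (-2)*(-5) + (-3)*(-2)
= -4 + (-12) + 4 + 10 + 6 = 4
|a|^2 = (-2)^2 + 4^2 + (-1)^2 + (-2)^2 + (-3)^2 = 34
|b|^2 = 2^2 + (-3)^2 + (-4)^2 + (-5)^2 + (-2)^2 = 58
(a.b)^2 = 4^2 = 16
|a|^2 * |b|^2 = 34 * 58 = 1972
Result = 16 - 1972 = -1956


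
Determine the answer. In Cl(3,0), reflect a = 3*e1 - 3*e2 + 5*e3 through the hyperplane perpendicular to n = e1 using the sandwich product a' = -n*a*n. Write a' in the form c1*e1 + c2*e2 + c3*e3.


Reflection formula: a' = -n*a*n, with n = e1 (unit vector, n^2 = 1).
For reflection through hyperplane perp to e1:
The component along e1 flips sign, others stay.
a = (3, -3, 5)
a' = (-3, -3, 5)
a' = -3*e1 - 3*e2 + 5*e3


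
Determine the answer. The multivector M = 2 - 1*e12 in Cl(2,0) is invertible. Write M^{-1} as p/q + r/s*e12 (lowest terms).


M = 2 - 1*e12, where e12^2 = -1.
Since M commutes with its reverse ~M = a - b*e12, M * ~M = a^2 - b^2*e12^2 = a^2 + b^2.
So M^{-1} = ~M / (a^2 + b^2) = (a - b*e12)/(a^2 + b^2).
a^2 + b^2 = 4 + 1 = 5
Scalar part = 2/5 = 2/5
Bivector coeff = 1/5 = 1/5
M^{-1} = 2/5 + 1/5*e12


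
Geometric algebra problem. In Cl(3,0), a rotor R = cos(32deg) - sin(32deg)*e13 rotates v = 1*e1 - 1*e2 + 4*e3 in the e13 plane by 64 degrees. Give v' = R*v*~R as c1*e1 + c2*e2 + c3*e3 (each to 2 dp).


Rotor R = cos(32deg) - sin(32deg)*e13
Rotation angle theta = 2 * 32 = 64 degrees in the e13 plane (e1 -> e3).
The component perpendicular to the plane (e2) is invariant: v'_2 = v2 = -1.00
cos(64deg) = 0.4384, sin(64deg) = 0.8988
v'_1 = v1*cos(theta) - v3*sin(theta) = 1*0.4384 - 4*0.8988 = -3.16
v'_3 = v1*sin(theta) + v3*cos(theta) = 1*0.8988 + 4*0.4384 = 2.65
v' = -3.16*e1 - 1.00*e2 + 2.65*e3


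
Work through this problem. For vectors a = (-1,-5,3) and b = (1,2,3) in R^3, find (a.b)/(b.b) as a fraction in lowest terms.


Projection coefficient = (a . b) / (b . b)
a . b = (-1)*1 + (-5)*2 + 3*3
= -1 + (-10) + 9 = -2
b . b = 1^2 + 2^2 + 3^2
= 1 + 4 + 9 = 14
Coefficient = -2/14
In lowest terms: -1/7


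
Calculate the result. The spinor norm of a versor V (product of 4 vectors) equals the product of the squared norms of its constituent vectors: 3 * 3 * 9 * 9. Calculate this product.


Spinor norm N(V) = |v1|^2 * |v2|^2 * ... * |v4|^2
= 3 * 3 * 9 * 9
Running product: 3, 9, 81, 729
N(V) = 729


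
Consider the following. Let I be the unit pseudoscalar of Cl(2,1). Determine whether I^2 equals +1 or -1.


The pseudoscalar I = e1...e_n (product of all n generators) of Cl(p,q) satisfies I^2 = (-1)^(q + n(n-1)/2).
p = 2, q = 1, n = p + q = 3
n(n-1)/2 = 3 * 2 / 2 = 3
Exponent = q + n(n-1)/2 = 1 + 3 = 4
I^2 = (-1)^4 = +1


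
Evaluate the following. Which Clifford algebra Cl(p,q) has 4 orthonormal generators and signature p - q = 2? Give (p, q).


We need p + q = 4 and p - q = 2.
Adding: 2p = 4 + 2 = 6, so p = 3.
Then q = 4 - 3 = 1.
(p, q) = (3, 1)


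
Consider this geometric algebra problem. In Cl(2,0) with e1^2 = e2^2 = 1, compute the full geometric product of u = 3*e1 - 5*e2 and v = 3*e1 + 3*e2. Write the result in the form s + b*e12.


Expand: (3*e1 - 5*e2)(3*e1 + 3*e2)
= 3*3*e1e1 + 3*3*e1e2 + (-5)*3*e2e1 + (-5)*3*e2e2
Using e1^2 = e2^2 = 1, e2e1 = -e1e2:
Scalar part s = 3*3 + (-5)*3 = 9 + (-15) = -6
Bivector part b = 3*3 - (-5)*3 = 9 - (-15) = 24
uv = -6 + 24*e12


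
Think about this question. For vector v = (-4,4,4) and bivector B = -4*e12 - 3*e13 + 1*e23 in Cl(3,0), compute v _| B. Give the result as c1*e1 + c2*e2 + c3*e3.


Left contraction v _| B = <vB>_1 (grade-1 part of the geometric product vB).
Using e1_|e12 = e2, e2_|e12 = -e1, e1_|e13 = e3, e3_|e13 = -e1, e2_|e23 = e3, e3_|e23 = -e2:
e1 coeff: -v2*b12 - v3*b13 = -(4)*(-4) - (4)*(-3) = 28
e2 coeff: v1*b12 - v3*b23 = (-4)*(-4) - (4)*(1) = 12
e3 coeff: v1*b13 + v2*b23 = (-4)*(-3) + (4)*(1) = 16
v _| B = 28*e1 + 12*e2 + 16*e3


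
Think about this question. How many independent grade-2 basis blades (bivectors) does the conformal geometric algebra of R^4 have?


The conformal model of R^4 uses Cl(5,1) with m = 4 + 2 = 6 generators.
Number of grade-2 blades = C(m, 2) = C(6, 2)
= 6*5/2 = 15


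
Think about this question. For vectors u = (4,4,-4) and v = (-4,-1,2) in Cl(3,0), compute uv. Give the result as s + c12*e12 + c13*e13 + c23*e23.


In Cl(3,0): e_i^2 = 1, e_ie_j = -e_je_i for i != j.
Scalar part = u . v = 4*(-4) + 4*(-1) + (-4)*2
= -16 + (-4) + (-8) = -28
e12 coeff = 4*(-1) - 4*(-4) = -4 - (-16) = 12
e13 coeff = 4*2 - (-4)*(-4) = 8 - 16 = -8
e23 coeff = 4*2 - (-4)*(-1) = 8 - 4 = 4
uv = -28 + 12*e12 - 8*e13 + 4*e23


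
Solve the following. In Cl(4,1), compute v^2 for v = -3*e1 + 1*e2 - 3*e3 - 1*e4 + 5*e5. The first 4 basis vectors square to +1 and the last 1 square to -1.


v^2 = sum of c_i^2 * e_i^2
Positive signature terms (e_i^2 = +1): (-3)^2 + 1^2 + (-3)^2 + (-1)^2 = 20
Negative signature terms (e_j^2 = -1): 5^2 = 25
v^2 = 20 - 25 = -5


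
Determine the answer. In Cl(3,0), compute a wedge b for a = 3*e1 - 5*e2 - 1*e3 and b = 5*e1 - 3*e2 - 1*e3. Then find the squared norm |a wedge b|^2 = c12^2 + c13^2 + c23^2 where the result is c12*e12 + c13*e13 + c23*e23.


a wedge b = (a1*b2 - a2*b1)*e12 + (a1*b3 - a3*b1)*e13 + (a2*b3 - a3*b2)*e23
e12 coeff: 3*(-3) - (-5)*5 = -9 - (-25) = 16
e13 coeff: 3*(-1) - (-1)*5 = -3 - (-5) = 2
e23 coeff: (-5)*(-1) - (-1)*(-3) = 5 - 3 = 2
|a wedge b|^2 = 16^2 + 2^2 + 2^2
= 256 + 4 + 4
= 264


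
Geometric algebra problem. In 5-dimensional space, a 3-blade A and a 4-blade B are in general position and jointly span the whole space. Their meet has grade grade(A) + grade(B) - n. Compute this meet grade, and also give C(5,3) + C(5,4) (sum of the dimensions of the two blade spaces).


Meet grade = grade(A) + grade(B) - n
= 3 + 4 - 5 = 2
C(5,3) = 10
C(5,4) = 5
dim_A + dim_B = 10 + 5 = 15


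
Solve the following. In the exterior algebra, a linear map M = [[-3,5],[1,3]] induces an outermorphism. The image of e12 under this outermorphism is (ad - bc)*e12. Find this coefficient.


The outermorphism of a linear map f sends e1^e2 to f(e1)^f(e2).
f(e1) = -3*e1 + 1*e2
f(e2) = 5*e1 + 3*e2
f(e1) ^ f(e2) = (-3*e1 + 1*e2) ^ (5*e1 + 3*e2)
= (-3)*3*e12 + 1*5*e21
= (-9 - 5)*e12
= -14*e12
Coefficient = -14


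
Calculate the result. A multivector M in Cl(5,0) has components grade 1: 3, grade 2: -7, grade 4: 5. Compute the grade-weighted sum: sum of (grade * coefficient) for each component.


Grade-weighted sum = sum of grade_k * coefficient_k
1*3 = 3
2*(-7) = -14
4*5 = 20
Total = 3 + (-14) + 20 = 9


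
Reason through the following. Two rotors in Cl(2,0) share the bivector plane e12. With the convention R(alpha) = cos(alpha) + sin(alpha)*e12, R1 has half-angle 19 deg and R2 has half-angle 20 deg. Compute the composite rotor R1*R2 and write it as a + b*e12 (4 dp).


Same-plane rotors commute and their half-angles add:
R1*R2 = cos(a1 + a2) + sin(a1 + a2)*e12.
a1 + a2 = 19 + 20 = 39 deg
cos(39 deg) = 0.7771
sin(39 deg) = 0.6293
R1*R2 = 0.7771 + 0.6293*e12


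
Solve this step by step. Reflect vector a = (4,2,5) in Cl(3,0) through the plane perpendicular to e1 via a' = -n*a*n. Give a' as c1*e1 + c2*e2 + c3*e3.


Reflection formula: a' = -n*a*n, with n = e1 (unit vector, n^2 = 1).
For reflection through hyperplane perp to e1:
The component along e1 flips sign, others stay.
a = (4, 2, 5)
a' = (-4, 2, 5)
a' = -4*e1 + 2*e2 + 5*e3


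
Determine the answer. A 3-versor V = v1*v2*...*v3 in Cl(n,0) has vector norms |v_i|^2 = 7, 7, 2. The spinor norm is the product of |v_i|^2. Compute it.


Spinor norm N(V) = |v1|^2 * |v2|^2 * ... * |v3|^2
= 7 * 7 * 2
Running product: 7, 49, 98
N(V) = 98


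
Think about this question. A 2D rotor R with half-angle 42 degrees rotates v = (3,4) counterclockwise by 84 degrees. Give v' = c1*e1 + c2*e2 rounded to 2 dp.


Rotor R = cos(42deg) - sin(42deg)*e12
Rotation angle theta = 2 * 42 = 84 degrees
v' = R*v*~R rotates v by theta.
cos(84deg) = 0.1045, sin(84deg) = 0.9945
v'_1 = 3*cos(84deg) - 4*sin(84deg)
= 3*0.1045 - 4*0.9945
= -3.66
v'_2 = 3*sin(84deg) + 4*cos(84deg)
= 3*0.9945 + 4*0.1045
= 3.40
v' = -3.66*e1 + 3.40*e2


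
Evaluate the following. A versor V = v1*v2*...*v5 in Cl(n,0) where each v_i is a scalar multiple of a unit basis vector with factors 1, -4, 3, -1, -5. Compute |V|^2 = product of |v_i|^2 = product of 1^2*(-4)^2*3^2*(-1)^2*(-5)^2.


Each vector v_i has |v_i|^2 = s_i^2
Squared scales: 1^2 = 1, (-4)^2 = 16, 3^2 = 9, (-1)^2 = 1, (-5)^2 = 25
|V|^2 = 1 * 16 * 9 * 1 * 25
= 3600


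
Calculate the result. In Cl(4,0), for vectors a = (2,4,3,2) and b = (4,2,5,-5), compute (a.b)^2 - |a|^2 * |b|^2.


a . b = 2*4 + 4*2 + 3*5 + 2*(-5)
= 8 + 8 + 15 + (-10) = 21
|a|^2 = 2^2 + 4^2 + 3^2 + 2^2 = 33
|b|^2 = 4^2 + 2^2 + 5^2 + (-5)^2 = 70
(a.b)^2 = 21^2 = 441
|a|^2 * |b|^2 = 33 * 70 = 2310
Result = 441 - 2310 = -1869


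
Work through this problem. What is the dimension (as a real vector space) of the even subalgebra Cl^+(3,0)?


Even subalgebra dimension = 2^(n-1)
n = 3 + 0 = 3
2^(3 - 1) = 2^2 = 4
Verification: sum of C(3,k) for even k = 1 + 3 = 4
Result = 4


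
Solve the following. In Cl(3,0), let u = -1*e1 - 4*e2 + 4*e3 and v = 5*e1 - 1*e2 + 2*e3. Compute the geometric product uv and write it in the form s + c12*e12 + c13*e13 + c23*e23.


In Cl(3,0): e_i^2 = 1, e_ie_j = -e_je_i for i != j.
Scalar part = u . v = (-1)*5 + (-4)*(-1) + 4*2
= -5 + 4 + 8 = 7
e12 coeff = (-1)*(-1) - (-4)*5 = 1 - (-20) = 21
e13 coeff = (-1)*2 - 4*5 = -2 - 20 = -22
e23 coeff = (-4)*2 - 4*(-1) = -8 - (-4) = -4
uv = 7 + 21*e12 - 22*e13 - 4*e23


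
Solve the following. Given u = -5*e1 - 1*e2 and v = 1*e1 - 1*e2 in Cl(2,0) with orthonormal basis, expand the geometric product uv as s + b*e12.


Expand: (-5*e1 - 1*e2)(1*e1 - 1*e2)
= (-5)*1*e1e1 + (-5)*(-1)*e1e2 + (-1)*1*e2e1 + (-1)*(-1)*e2e2
Using e1^2 = e2^2 = 1, e2e1 = -e1e2:
Scalar part s = (-5)*1 + (-1)*(-1) = -5 + 1 = -4
Bivector part b = (-5)*(-1) - (-1)*1 = 5 - (-1) = 6
uv = -4 + 6*e12


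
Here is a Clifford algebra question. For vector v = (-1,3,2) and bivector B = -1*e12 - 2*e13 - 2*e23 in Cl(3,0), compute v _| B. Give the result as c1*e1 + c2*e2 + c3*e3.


Left contraction v _| B = <vB>_1 (grade-1 part of the geometric product vB).
Using e1_|e12 = e2, e2_|e12 = -e1, e1_|e13 = e3, e3_|e13 = -e1, e2_|e23 = e3, e3_|e23 = -e2:
e1 coeff: -v2*b12 - v3*b13 = -(3)*(-1) - (2)*(-2) = 7
e2 coeff: v1*b12 - v3*b23 = (-1)*(-1) - (2)*(-2) = 5
e3 coeff: v1*b13 + v2*b23 = (-1)*(-2) + (3)*(-2) = -4
v _| B = 7*e1 + 5*e2 - 4*e3


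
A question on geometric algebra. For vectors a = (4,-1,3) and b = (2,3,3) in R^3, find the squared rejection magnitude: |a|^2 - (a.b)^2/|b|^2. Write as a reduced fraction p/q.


|a|^2 = 4^2 + (-1)^2 + 3^2 = 26
|b|^2 = 2^2 + 3^2 + 3^2 = 22
a . b = 4*2 + (-1)*3 + 3*3 = 14
(a.b)^2 = 14^2 = 196
|rej|^2 = 26 - 196/22
= (572 - 196)/22
= 376/22
In lowest terms: 188/11


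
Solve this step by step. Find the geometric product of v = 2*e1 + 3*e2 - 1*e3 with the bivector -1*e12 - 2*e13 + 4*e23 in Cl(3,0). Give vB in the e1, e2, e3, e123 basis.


vB has grade-1 (vector) and grade-3 (trivector) parts: vB = (v _| B) + (v ^ B).
Vector part <vB>_1:
  e1: -v2*b12 - v3*b13 = -(3)*(-1) - (-1)*(-2) = 1
  e2: v1*b12 - v3*b23 = (2)*(-1) - (-1)*(4) = 2
  e3: v1*b13 + v2*b23 = (2)*(-2) + (3)*(4) = 8
Trivector part <vB>_3:
  e123: v1*b23 - v2*b13 + v3*b12 = (2)*(4) - (3)*(-2) + (-1)*(-1) = 15
vB = 1*e1 + 2*e2 + 8*e3 + 15*e123


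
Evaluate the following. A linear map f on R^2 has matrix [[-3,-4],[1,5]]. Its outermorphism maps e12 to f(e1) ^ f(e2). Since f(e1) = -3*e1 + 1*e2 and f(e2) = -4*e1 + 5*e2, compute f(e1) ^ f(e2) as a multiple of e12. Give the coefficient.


The outermorphism of a linear map f sends e1^e2 to f(e1)^f(e2).
f(e1) = -3*e1 + 1*e2
f(e2) = -4*e1 + 5*e2
f(e1) ^ f(e2) = (-3*e1 + 1*e2) ^ (-4*e1 + 5*e2)
= (-3)*5*e12 + 1*(-4)*e21
= (-15 - (-4))*e12
= -11*e12
Coefficient = -11


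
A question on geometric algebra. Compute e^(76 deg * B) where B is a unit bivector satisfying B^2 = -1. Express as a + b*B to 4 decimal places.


For a unit bivector B with B^2 = -1, the exponential series gives
e^(theta*B) = cos(theta) + sin(theta)*B (the GA analogue of Euler's formula).
theta = 76 degrees = 1.32645 rad
cos(76 deg) = 0.2419
sin(76 deg) = 0.9703
exp(theta*B) = 0.2419 + 0.9703*B


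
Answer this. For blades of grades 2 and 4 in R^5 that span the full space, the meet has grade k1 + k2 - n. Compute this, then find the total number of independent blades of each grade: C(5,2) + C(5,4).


Meet grade = grade(A) + grade(B) - n
= 2 + 4 - 5 = 1
C(5,2) = 10
C(5,4) = 5
dim_A + dim_B = 10 + 5 = 15


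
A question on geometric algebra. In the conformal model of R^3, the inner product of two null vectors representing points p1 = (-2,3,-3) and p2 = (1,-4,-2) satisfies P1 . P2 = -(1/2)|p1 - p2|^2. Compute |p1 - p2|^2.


p1 - p2 = (-3, 7, -1)
|p1 - p2|^2 = (-3)^2 + 7^2 + (-1)^2
= 9 + 49 + 1
= 59


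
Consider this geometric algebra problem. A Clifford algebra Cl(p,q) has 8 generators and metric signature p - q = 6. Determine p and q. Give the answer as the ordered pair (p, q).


We need p + q = 8 and p - q = 6.
Adding: 2p = 8 + 6 = 14, so p = 7.
Then q = 8 - 7 = 1.
(p, q) = (7, 1)


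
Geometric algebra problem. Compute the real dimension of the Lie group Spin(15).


Spin(n) double-covers SO(n); both have Lie algebra so(n) of dimension n(n-1)/2.
n = 15
n(n-1) = 15 * 14 = 210
dim Spin(15) = 210/2 = 105


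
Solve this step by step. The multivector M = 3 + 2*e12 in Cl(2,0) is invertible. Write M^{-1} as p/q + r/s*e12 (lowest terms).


M = 3 + 2*e12, where e12^2 = -1.
Since M commutes with its reverse ~M = a - b*e12, M * ~M = a^2 - b^2*e12^2 = a^2 + b^2.
So M^{-1} = ~M / (a^2 + b^2) = (a - b*e12)/(a^2 + b^2).
a^2 + b^2 = 9 + 4 = 13
Scalar part = 3/13 = 3/13
Bivector coeff = -2/13 = -2/13
M^{-1} = 3/13 - 2/13*e12


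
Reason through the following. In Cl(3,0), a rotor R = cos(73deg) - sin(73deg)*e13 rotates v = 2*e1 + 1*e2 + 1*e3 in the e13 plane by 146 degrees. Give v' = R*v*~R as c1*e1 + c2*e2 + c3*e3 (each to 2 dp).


Rotor R = cos(73deg) - sin(73deg)*e13
Rotation angle theta = 2 * 73 = 146 degrees in the e13 plane (e1 -> e3).
The component perpendicular to the plane (e2) is invariant: v'_2 = v2 = 1.00
cos(146deg) = -0.8290, sin(146deg) = 0.5592
v'_1 = v1*cos(theta) - v3*sin(theta) = 2*(-0.8290) - 1*0.5592 = -2.22
v'_3 = v1*sin(theta) + v3*cos(theta) = 2*0.5592 + 1*(-0.8290) = 0.29
v' = -2.22*e1 + 1.00*e2 + 0.29*e3


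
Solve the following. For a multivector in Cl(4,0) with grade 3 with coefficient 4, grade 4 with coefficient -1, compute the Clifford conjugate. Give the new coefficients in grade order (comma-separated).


Clifford conjugate sign for grade k: (-1)^(k(k+1)/2)
Grade 3: (-1)^(3*4/2) = (-1)^6 = 1, coeff 4 -> 4
Grade 4: (-1)^(4*5/2) = (-1)^10 = 1, coeff -1 -> -1
Conjugated coefficients: 4, -1


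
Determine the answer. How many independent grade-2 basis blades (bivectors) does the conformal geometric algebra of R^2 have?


The conformal model of R^2 uses Cl(3,1) with m = 2 + 2 = 4 generators.
Number of grade-2 blades = C(m, 2) = C(4, 2)
= 4*3/2 = 6


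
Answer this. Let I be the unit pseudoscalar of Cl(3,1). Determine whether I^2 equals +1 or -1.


The pseudoscalar I = e1...e_n (product of all n generators) of Cl(p,q) satisfies I^2 = (-1)^(q + n(n-1)/2).
p = 3, q = 1, n = p + q = 4
n(n-1)/2 = 4 * 3 / 2 = 6
Exponent = q + n(n-1)/2 = 1 + 6 = 7
I^2 = (-1)^7 = -1


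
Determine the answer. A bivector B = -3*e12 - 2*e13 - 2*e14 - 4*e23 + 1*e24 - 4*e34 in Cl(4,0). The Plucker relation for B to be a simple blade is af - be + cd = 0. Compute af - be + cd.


Plucker relation: af - be + cd
a*f = (-3)*(-4) = 12
b*e = (-2)*1 = -2
c*d = (-2)*(-4) = 8
af - be + cd = 12 - (-2) + 8
= 22


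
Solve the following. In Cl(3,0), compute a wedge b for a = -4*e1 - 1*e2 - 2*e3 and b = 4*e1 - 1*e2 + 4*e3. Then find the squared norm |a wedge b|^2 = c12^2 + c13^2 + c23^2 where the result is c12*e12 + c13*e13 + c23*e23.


a wedge b = (a1*b2 - a2*b1)*e12 + (a1*b3 - a3*b1)*e13 + (a2*b3 - a3*b2)*e23
e12 coeff: (-4)*(-1) - (-1)*4 = 4 - (-4) = 8
e13 coeff: (-4)*4 - (-2)*4 = -16 - (-8) = -8
e23 coeff: (-1)*4 - (-2)*(-1) = -4 - 2 = -6
|a wedge b|^2 = 8^2 + (-8)^2 + (-6)^2
= 64 + 64 + 36
= 164


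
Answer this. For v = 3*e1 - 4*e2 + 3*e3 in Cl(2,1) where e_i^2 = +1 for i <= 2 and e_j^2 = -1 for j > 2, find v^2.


v^2 = sum of c_i^2 * e_i^2
Positive signature terms (e_i^2 = +1): 3^2 + (-4)^2 = 25
Negative signature terms (e_j^2 = -1): 3^2 = 9
v^2 = 25 - 9 = 16


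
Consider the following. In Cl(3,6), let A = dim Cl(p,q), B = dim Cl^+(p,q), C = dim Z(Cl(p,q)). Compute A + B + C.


n = 3 + 6 = 9
Total dim = 2^9 = 512
Even subalgebra dim = 2^8 = 256
n is odd, so center dim = 2
Sum = 512 + 256 + 2 = 770


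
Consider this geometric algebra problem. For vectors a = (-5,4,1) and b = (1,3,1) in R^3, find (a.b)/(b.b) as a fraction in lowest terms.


Projection coefficient = (a . b) / (b . b)
a . b = (-5)*1 + 4*3 + 1*1
= -5 + 12 + 1 = 8
b . b = 1^2 + 3^2 + 1^2
= 1 + 9 + 1 = 11
Coefficient = 8/11
In lowest terms: 8/11


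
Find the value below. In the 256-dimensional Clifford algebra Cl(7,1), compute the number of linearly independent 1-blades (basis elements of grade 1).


Number of grade-k basis blades in Cl(p,q) with n = p + q is C(n, k).
n = 7 + 1 = 8
C(8, 1) = 8! / (1! * 7!)
= 40320 / (1 * 5040)
= 8


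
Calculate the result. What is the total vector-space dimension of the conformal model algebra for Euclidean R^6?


The conformal model of R^6 uses Cl(7,1): the 6 Euclidean generators plus two extra orthogonal generators e+ (e+^2 = +1) and e- (e-^2 = -1), from which the null vectors e0, einf are built.
Number of generators m = 6 + 2 = 8.
dim Cl(p,q) = 2^m = 2^8 = 256


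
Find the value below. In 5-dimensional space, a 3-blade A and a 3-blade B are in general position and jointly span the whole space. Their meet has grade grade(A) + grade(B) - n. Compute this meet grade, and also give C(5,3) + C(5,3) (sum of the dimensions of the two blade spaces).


Meet grade = grade(A) + grade(B) - n
= 3 + 3 - 5 = 1
C(5,3) = 10
C(5,3) = 10
dim_A + dim_B = 10 + 10 = 20


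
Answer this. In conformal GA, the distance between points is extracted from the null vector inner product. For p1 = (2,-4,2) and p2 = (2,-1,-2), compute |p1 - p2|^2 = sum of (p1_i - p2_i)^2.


p1 - p2 = (0, -3, 4)
|p1 - p2|^2 = 0^2 + (-3)^2 + 4^2
= 0 + 9 + 16
= 25


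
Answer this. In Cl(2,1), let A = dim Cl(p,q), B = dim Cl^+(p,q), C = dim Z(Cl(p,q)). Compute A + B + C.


n = 2 + 1 = 3
Total dim = 2^3 = 8
Even subalgebra dim = 2^2 = 4
n is odd, so center dim = 2
Sum = 8 + 4 + 2 = 14


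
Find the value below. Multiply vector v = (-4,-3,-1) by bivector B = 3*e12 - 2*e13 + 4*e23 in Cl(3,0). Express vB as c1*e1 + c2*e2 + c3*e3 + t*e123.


vB has grade-1 (vector) and grade-3 (trivector) parts: vB = (v _| B) + (v ^ B).
Vector part <vB>_1:
  e1: -v2*b12 - v3*b13 = -(-3)*(3) - (-1)*(-2) = 7
  e2: v1*b12 - v3*b23 = (-4)*(3) - (-1)*(4) = -8
  e3: v1*b13 + v2*b23 = (-4)*(-2) + (-3)*(4) = -4
Trivector part <vB>_3:
  e123: v1*b23 - v2*b13 + v3*b12 = (-4)*(4) - (-3)*(-2) + (-1)*(3) = -25
vB = 7*e1 - 8*e2 - 4*e3 - 25*e123


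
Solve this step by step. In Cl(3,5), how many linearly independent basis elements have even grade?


Even subalgebra dimension = 2^(n-1)
n = 3 + 5 = 8
2^(8 - 1) = 2^7 = 128
Verification: sum of C(8,k) for even k = 1 + 28 + 70 + 28 + 1 = 128
Result = 128


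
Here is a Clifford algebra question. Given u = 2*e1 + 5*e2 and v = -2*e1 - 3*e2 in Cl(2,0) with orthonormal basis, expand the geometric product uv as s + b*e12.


Expand: (2*e1 + 5*e2)(-2*e1 - 3*e2)
= 2*(-2)*e1e1 + 2*(-3)*e1e2 + 5*(-2)*e2e1 + 5*(-3)*e2e2
Using e1^2 = e2^2 = 1, e2e1 = -e1e2:
Scalar part s = 2*(-2) + 5*(-3) = -4 + (-15) = -19
Bivector part b = 2*(-3) - 5*(-2) = -6 - (-10) = 4
uv = -19 + 4*e12


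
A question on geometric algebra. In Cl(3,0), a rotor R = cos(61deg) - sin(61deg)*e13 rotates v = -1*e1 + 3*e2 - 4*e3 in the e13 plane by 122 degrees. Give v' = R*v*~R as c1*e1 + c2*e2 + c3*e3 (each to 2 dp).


Rotor R = cos(61deg) - sin(61deg)*e13
Rotation angle theta = 2 * 61 = 122 degrees in the e13 plane (e1 -> e3).
The component perpendicular to the plane (e2) is invariant: v'_2 = v2 = 3.00
cos(122deg) = -0.5299, sin(122deg) = 0.8480
v'_1 = v1*cos(theta) - v3*sin(theta) = -1*(-0.5299) - (-4)*0.8480 = 3.92
v'_3 = v1*sin(theta) + v3*cos(theta) = -1*0.8480 + (-4)*(-0.5299) = 1.27
v' = 3.92*e1 + 3.00*e2 + 1.27*e3


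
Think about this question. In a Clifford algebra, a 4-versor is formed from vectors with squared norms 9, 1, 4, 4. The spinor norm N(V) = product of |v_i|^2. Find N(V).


Spinor norm N(V) = |v1|^2 * |v2|^2 * ... * |v4|^2
= 9 * 1 * 4 * 4
Running product: 9, 9, 36, 144
N(V) = 144


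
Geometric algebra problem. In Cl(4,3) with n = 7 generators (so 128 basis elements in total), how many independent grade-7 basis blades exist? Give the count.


Number of grade-k basis blades in Cl(p,q) with n = p + q is C(n, k).
n = 4 + 3 = 7
C(7, 7) = 7! / (7! * 0!)
= 5040 / (5040 * 1)
= 1


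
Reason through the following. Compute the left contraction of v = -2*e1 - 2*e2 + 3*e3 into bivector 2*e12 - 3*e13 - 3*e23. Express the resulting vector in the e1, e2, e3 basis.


Left contraction v _| B = <vB>_1 (grade-1 part of the geometric product vB).
Using e1_|e12 = e2, e2_|e12 = -e1, e1_|e13 = e3, e3_|e13 = -e1, e2_|e23 = e3, e3_|e23 = -e2:
e1 coeff: -v2*b12 - v3*b13 = -(-2)*(2) - (3)*(-3) = 13
e2 coeff: v1*b12 - v3*b23 = (-2)*(2) - (3)*(-3) = 5
e3 coeff: v1*b13 + v2*b23 = (-2)*(-3) + (-2)*(-3) = 12
v _| B = 13*e1 + 5*e2 + 12*e3


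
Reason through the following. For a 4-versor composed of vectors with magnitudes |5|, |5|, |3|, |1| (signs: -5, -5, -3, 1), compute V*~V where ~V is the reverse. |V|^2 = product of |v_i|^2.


Each vector v_i has |v_i|^2 = s_i^2
Squared scales: (-5)^2 = 25, (-5)^2 = 25, (-3)^2 = 9, 1^2 = 1
|V|^2 = 25 * 25 * 9 * 1
= 5625


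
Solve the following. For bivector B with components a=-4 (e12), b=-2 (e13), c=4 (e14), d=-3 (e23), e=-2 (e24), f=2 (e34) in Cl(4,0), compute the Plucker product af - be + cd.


Plucker relation: af - be + cd
a*f = (-4)*2 = -8
b*e = (-2)*(-2) = 4
c*d = 4*(-3) = -12
af - be + cd = -8 - 4 + (-12)
= -24


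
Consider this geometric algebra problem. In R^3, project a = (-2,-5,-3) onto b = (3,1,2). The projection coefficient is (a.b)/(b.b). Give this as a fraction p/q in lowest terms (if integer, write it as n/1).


Projection coefficient = (a . b) / (b . b)
a . b = (-2)*3 + (-5)*1 + (-3)*2
= -6 + (-5) + (-6) = -17
b . b = 3^2 + 1^2 + 2^2
= 9 + 1 + 4 = 14
Coefficient = -17/14
In lowest terms: -17/14


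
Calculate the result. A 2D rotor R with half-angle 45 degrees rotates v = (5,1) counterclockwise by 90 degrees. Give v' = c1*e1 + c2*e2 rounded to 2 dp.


Rotor R = cos(45deg) - sin(45deg)*e12
Rotation angle theta = 2 * 45 = 90 degrees
v' = R*v*~R rotates v by theta.
cos(90deg) = 0.0000, sin(90deg) = 1.0000
v'_1 = 5*cos(90deg) - 1*sin(90deg)
= 5*0.0000 - 1*1.0000
= -1.00
v'_2 = 5*sin(90deg) + 1*cos(90deg)
= 5*1.0000 + 1*0.0000
= 5.00
v' = -1.00*e1 + 5.00*e2


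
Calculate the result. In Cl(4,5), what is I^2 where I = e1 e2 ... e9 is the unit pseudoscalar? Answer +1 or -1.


The pseudoscalar I = e1...e_n (product of all n generators) of Cl(p,q) satisfies I^2 = (-1)^(q + n(n-1)/2).
p = 4, q = 5, n = p + q = 9
n(n-1)/2 = 9 * 8 / 2 = 36
Exponent = q + n(n-1)/2 = 5 + 36 = 41
I^2 = (-1)^41 = -1


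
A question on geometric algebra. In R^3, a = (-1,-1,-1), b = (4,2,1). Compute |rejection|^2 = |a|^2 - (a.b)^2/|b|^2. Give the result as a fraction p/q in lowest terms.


|a|^2 = (-1)^2 + (-1)^2 + (-1)^2 = 3
|b|^2 = 4^2 + 2^2 + 1^2 = 21
a . b = (-1)*4 + (-1)*2 + (-1)*1 = -7
(a.b)^2 = (-7)^2 = 49
|rej|^2 = 3 - 49/21
= (63 - 49)/21
= 14/21
In lowest terms: 2/3
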